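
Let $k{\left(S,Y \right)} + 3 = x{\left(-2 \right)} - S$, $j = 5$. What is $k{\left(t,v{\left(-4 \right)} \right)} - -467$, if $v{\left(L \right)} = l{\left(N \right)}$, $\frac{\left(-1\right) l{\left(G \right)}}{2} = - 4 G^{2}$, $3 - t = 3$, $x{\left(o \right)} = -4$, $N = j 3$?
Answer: $460$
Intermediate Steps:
$N = 15$ ($N = 5 \cdot 3 = 15$)
$t = 0$ ($t = 3 - 3 = 0$)
$l{\left(G \right)} = 8 G^{2}$ ($l{\left(G \right)} = - 2 \left(- 4 G^{2}\right) = 8 G^{2}$)
$v{\left(L \right)} = 1800$ ($v{\left(L \right)} = 8 \cdot 15^{2} = 8 \cdot 225 = 1800$)
$k{\left(S,Y \right)} = -7 - S$ ($k{\left(S,Y \right)} = -3 - \left(4 + S\right) = -7 - S$)
$k{\left(t,v{\left(-4 \right)} \right)} - -467 = \left(-7 - 0\right) - -467 = \left(-7 + 0\right) + 467 = -7 + 467 = 460$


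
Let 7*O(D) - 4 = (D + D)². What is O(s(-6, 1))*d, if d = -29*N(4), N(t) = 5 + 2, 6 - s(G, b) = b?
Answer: -3016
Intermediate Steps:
s(G, b) = 6 - b
O(D) = 4/7 + 4*D²/7 (O(D) = 4/7 + (D + D)²/7 = 4/7 + (2*D)²/7 = 4/7 + (4*D²)/7 = 4/7 + 4*D²/7)
N(t) = 7
d = -203 (d = -29*7 = -203)
O(s(-6, 1))*d = (4/7 + 4*(6 - 1*1)²/7)*(-203) = (4/7 + 4*(6 - 1)²/7)*(-203) = (4/7 + (4/7)*5²)*(-203) = (4/7 + (4/7)*25)*(-203) = (4/7 + 100/7)*(-203) = (104/7)*(-203) = -3016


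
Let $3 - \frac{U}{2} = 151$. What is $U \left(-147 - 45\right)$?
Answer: $56832$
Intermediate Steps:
$U = -296$ ($U = 6 - 302 = -296$)
$U \left(-147 - 45\right) = - 296 \left(-147 - 45\right) = \left(-296\right) \left(-192\right) = 56832$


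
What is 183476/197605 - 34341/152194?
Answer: 21137993039/30074295370 ≈ 0.70286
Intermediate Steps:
183476/197605 - 34341/152194 = 21137993039/30074295370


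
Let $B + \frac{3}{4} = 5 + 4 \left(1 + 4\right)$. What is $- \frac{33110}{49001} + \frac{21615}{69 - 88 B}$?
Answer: $- \frac{225505753}{20237413} \approx -11.143$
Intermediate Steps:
$B = \frac{97}{4}$ ($B = - \frac{3}{4} + \left(5 + 4 \left(1 + 4\right)\right) = - \frac{3}{4} + \left(5 + 4 \cdot 5\right) = - \frac{3}{4} + \left(5 + 20\right) = - \frac{3}{4} + 25 = \frac{97}{4} \approx 24.25$)
$- \frac{33110}{49001} + \frac{21615}{69 - 88 B} = - \frac{33110}{49001} + \frac{21615}{69 - 2134} = \left(-33110\right) \frac{1}{49001} + \frac{21615}{69 - 2134} = - \frac{33110}{49001} + \frac{21615}{-2065} = - \frac{33110}{49001} + 21615 \left(- \frac{1}{2065}\right) = - \frac{33110}{49001} - \frac{4323}{413} = - \frac{225505753}{20237413}$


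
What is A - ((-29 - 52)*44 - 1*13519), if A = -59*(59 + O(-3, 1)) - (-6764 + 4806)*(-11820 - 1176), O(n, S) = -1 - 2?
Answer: -25432389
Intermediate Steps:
O(n, S) = -3
A = -25449472 (A = -59*(59 - 3) - (-6764 + 4806)*(-11820 - 1176) = -59*56 - (-1958)*(-12996) = -3304 - 1*25446168 = -3304 - 25446168 = -25449472)
A - ((-29 - 52)*44 - 1*13519) = -25449472 - ((-29 - 52)*44 - 1*13519) = -25449472 - (-81*44 - 13519) = -25449472 - (-3564 - 13519) = -25449472 - 1*(-17083) = -25449472 + 17083 = -25432389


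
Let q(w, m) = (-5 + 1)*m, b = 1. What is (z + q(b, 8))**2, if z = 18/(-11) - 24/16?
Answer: 597529/484 ≈ 1234.6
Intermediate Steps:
z = -69/22 (z = 18*(-1/11) - 24*1/16 = -18/11 - 3/2 = -69/22 ≈ -3.1364)
q(w, m) = -4*m
(z + q(b, 8))**2 = (-69/22 - 4*8)**2 = (-69/22 - 32)**2 = (-773/22)**2 = 597529/484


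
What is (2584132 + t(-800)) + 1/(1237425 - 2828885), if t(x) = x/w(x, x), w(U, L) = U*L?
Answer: 164501708429187/63658400 ≈ 2.5841e+6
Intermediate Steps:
w(U, L) = L*U
t(x) = 1/x (t(x) = x/((x*x)) = x/(x**2) = x/x**2 = 1/x)
(2584132 + t(-800)) + 1/(1237425 - 2828885) = (2584132 + 1/(-800)) + 1/(1237425 - 2828885) = (2584132 - 1/800) + 1/(-1591460) = 2067305599/800 - 1/1591460 = 164501708429187/63658400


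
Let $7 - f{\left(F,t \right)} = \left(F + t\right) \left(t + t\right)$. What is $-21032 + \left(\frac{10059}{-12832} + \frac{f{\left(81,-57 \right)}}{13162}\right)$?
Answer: $- \frac{1776146147735}{84447392} \approx -21033.0$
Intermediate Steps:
$f{\left(F,t \right)} = 7 - 2 t \left(F + t\right)$ ($f{\left(F,t \right)} = 7 - \left(F + t\right) \left(t + t\right) = 7 - \left(F + t\right) 2 t = 7 - 2 t \left(F + t\right)$)
$-21032 + \left(\frac{10059}{-12832} + \frac{f{\left(81,-57 \right)}}{13162}\right) = -21032 + \left(\frac{10059}{-12832} + \frac{7 - 2 \left(-57\right)^{2} - 162 \left(-57\right)}{13162}\right) = -21032 + \left(10059 \left(- \frac{1}{12832}\right) + \left(7 - 6498 + 9234\right) \frac{1}{13162}\right) = -21032 - \left(\frac{10059}{12832} - \left(7 - 6498 + 9234\right) \frac{1}{13162}\right) = -21032 + \left(- \frac{10059}{12832} + 2743 \cdot \frac{1}{13162}\right) = -21032 + \left(- \frac{10059}{12832} + \frac{2743}{13162}\right) = -21032 - \frac{48599191}{84447392} = - \frac{1776146147735}{84447392}$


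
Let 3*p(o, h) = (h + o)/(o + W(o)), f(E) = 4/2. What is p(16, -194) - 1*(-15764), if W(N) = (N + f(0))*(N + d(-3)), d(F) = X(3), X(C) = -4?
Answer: 5485783/348 ≈ 15764.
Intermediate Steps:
f(E) = 2 (f(E) = 4*(½) = 2)
d(F) = -4
W(N) = (-4 + N)*(2 + N) (W(N) = (N + 2)*(N - 4) = (2 + N)*(-4 + N) = (-4 + N)*(2 + N))
p(o, h) = (h + o)/(3*(-8 + o² - o)) (p(o, h) = ((h + o)/(o + (-8 + o² - 2*o)))/3 = ((h + o)/(-8 + o² - o))/3 = (h + o)/(3*(-8 + o² - o)))
p(16, -194) - 1*(-15764) = (-194 + 16)/(3*(-8 + 16² - 1*16)) - 1*(-15764) = (⅓)*(-178)/(-8 + 256 - 16) + 15764 = (⅓)*(-178)/232 + 15764 = (⅓)*(1/232)*(-178) + 15764 = -89/348 + 15764 = 5485783/348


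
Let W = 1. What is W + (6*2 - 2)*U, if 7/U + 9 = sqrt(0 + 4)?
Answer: -9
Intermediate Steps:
U = -1 (U = 7/(-9 + sqrt(0 + 4)) = 7/(-9 + sqrt(4)) = 7/(-9 + 2) = 7/(-7) = 7*(-1/7) = -1)
W + (6*2 - 2)*U = 1 + (6*2 - 2)*(-1) = 1 + (12 - 2)*(-1) = 1 + 10*(-1) = 1 - 10 = -9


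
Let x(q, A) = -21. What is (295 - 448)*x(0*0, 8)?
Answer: 3213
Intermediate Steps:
(295 - 448)*x(0*0, 8) = (295 - 448)*(-21) = -153*(-21) = 3213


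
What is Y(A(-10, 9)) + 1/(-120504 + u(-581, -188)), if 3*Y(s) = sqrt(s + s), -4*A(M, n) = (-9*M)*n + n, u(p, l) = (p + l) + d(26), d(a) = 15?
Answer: -1/121258 + I*sqrt(182)/2 ≈ -8.2469e-6 + 6.7454*I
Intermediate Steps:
u(p, l) = 15 + l + p (u(p, l) = (p + l) + 15 = (l + p) + 15 = 15 + l + p)
A(M, n) = -n/4 + 9*M*n/4 (A(M, n) = -((-9*M)*n + n)/4 = -(-9*M*n + n)/4 = -(n - 9*M*n)/4 = -n/4 + 9*M*n/4)
Y(s) = sqrt(2)*sqrt(s)/3 (Y(s) = sqrt(s + s)/3 = sqrt(2*s)/3 = (sqrt(2)*sqrt(s))/3 = sqrt(2)*sqrt(s)/3)
Y(A(-10, 9)) + 1/(-120504 + u(-581, -188)) = sqrt(2)*sqrt((1/4)*9*(-1 + 9*(-10)))/3 + 1/(-120504 + (15 - 188 - 581)) = sqrt(2)*sqrt((1/4)*9*(-1 - 90))/3 + 1/(-120504 - 754) = sqrt(2)*sqrt((1/4)*9*(-91))/3 + 1/(-121258) = sqrt(2)*sqrt(-819/4)/3 - 1/121258 = sqrt(2)*(3*I*sqrt(91)/2)/3 - 1/121258 = I*sqrt(182)/2 - 1/121258 = -1/121258 + I*sqrt(182)/2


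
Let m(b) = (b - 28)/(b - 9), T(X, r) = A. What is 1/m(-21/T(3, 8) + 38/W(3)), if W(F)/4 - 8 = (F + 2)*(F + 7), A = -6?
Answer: 619/2823 ≈ 0.21927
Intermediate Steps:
T(X, r) = -6
W(F) = 32 + 4*(2 + F)*(7 + F) (W(F) = 32 + 4*((F + 2)*(F + 7)) = 32 + 4*((2 + F)*(7 + F)) = 32 + 4*(2 + F)*(7 + F))
m(b) = (-28 + b)/(-9 + b)
1/m(-21/T(3, 8) + 38/W(3)) = 1/((-28 + (-21/(-6) + 38/(88 + 4*3² + 36*3)))/(-9 + (-21/(-6) + 38/(88 + 4*3² + 36*3)))) = 1/((-28 + (-21*(-⅙) + 38/(88 + 4*9 + 108)))/(-9 + (-21*(-⅙) + 38/(88 + 4*9 + 108)))) = 1/((-28 + (7/2 + 38/(88 + 36 + 108)))/(-9 + (7/2 + 38/(88 + 36 + 108)))) = 1/((-28 + (7/2 + 38/232))/(-9 + (7/2 + 38/232))) = 1/((-28 + (7/2 + 38*(1/232)))/(-9 + (7/2 + 38*(1/232)))) = 1/((-28 + (7/2 + 19/116))/(-9 + (7/2 + 19/116))) = 1/((-28 + 425/116)/(-9 + 425/116)) = 1/(-2823/116/(-619/116)) = 1/(-116/619*(-2823/116)) = 1/(2823/619) = 619/2823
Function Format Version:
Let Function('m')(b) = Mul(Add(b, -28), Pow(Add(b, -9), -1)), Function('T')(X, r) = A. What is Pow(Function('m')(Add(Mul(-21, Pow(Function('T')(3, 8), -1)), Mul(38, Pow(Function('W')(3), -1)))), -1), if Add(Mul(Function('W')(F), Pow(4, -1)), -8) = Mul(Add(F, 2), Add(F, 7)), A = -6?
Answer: Rational(619, 2823) ≈ 0.21927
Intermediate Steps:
Function('T')(X, r) = -6
Function('W')(F) = Add(32, Mul(4, Add(2, F), Add(7, F))) (Function('W')(F) = Add(32, Mul(4, Mul(Add(F, 2), Add(F, 7)))) = Add(32, Mul(4, Mul(Add(2, F), Add(7, F)))) = Add(32, Mul(4, Add(2, F), Add(7, F))))
Function('m')(b) = Mul(Pow(Add(-9, b), -1), Add(-28, b)) (Function('m')(b) = Mul(Add(-28, b), Pow(Add(-9, b), -1)) = Mul(Pow(Add(-9, b), -1), Add(-28, b)))
Pow(Function('m')(Add(Mul(-21, Pow(Function('T')(3, 8), -1)), Mul(38, Pow(Function('W')(3), -1)))), -1) = Pow(Mul(Pow(Add(-9, Add(Mul(-21, Pow(-6, -1)), Mul(38, Pow(Add(88, Mul(4, Pow(3, 2)), Mul(36, 3)), -1)))), -1), Add(-28, Add(Mul(-21, Pow(-6, -1)), Mul(38, Pow(Add(88, Mul(4, Pow(3, 2)), Mul(36, 3)), -1))))), -1) = Pow(Mul(Pow(Add(-9, Add(Mul(-21, Rational(-1, 6)), Mul(38, Pow(Add(88, Mul(4, 9), 108), -1)))), -1), Add(-28, Add(Mul(-21, Rational(-1, 6)), Mul(38, Pow(Add(88, Mul(4, 9), 108), -1))))), -1) = Pow(Mul(Pow(Add(-9, Add(Rational(7, 2), Mul(38, Pow(Add(88, 36, 108), -1)))), -1), Add(-28, Add(Rational(7, 2), Mul(38, Pow(Add(88, 36, 108), -1))))), -1) = Pow(Mul(Pow(Add(-9, Add(Rational(7, 2), Mul(38, Pow(232, -1)))), -1), Add(-28, Add(Rational(7, 2), Mul(38, Pow(232, -1))))), -1) = Pow(Mul(Pow(Add(-9, Add(Rational(7, 2), Mul(38, Rational(1, 232)))), -1), Add(-28, Add(Rational(7, 2), Mul(38, Rational(1, 232))))), -1) = Pow(Mul(Pow(Add(-9, Add(Rational(7, 2), Rational(19, 116))), -1), Add(-28, Add(Rational(7, 2), Rational(19, 116)))), -1) = Pow(Mul(Pow(Add(-9, Rational(425, 116)), -1), Add(-28, Rational(425, 116))), -1) = Pow(Mul(Pow(Rational(-619, 116), -1), Rational(-2823, 116)), -1) = Pow(Mul(Rational(-116, 619), Rational(-2823, 116)), -1) = Pow(Rational(2823, 619), -1) = Rational(619, 2823)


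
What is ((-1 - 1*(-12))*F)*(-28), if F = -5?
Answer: 1540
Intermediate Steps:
((-1 - 1*(-12))*F)*(-28) = ((-1 - 1*(-12))*(-5))*(-28) = ((-1 + 12)*(-5))*(-28) = (11*(-5))*(-28) = -55*(-28) = 1540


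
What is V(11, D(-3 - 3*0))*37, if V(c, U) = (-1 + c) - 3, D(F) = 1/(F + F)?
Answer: 259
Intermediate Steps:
D(F) = 1/(2*F)
V(c, U) = -4 + c
V(11, D(-3 - 3*0))*37 = (-4 + 11)*37 = 7*37 = 259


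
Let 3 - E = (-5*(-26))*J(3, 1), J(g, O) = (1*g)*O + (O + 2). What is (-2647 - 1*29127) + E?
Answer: -32551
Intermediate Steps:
J(g, O) = 2 + O + O*g (J(g, O) = g*O + (2 + O) = O*g + (2 + O) = 2 + O + O*g)
E = -777 (E = 3 - (-5*(-26))*(2 + 1 + 1*3) = 3 - 130*(2 + 1 + 3) = 3 - 130*6 = 3 - 1*780 = 3 - 780 = -777)
(-2647 - 1*29127) + E = (-2647 - 1*29127) - 777 = (-2647 - 29127) - 777 = -31774 - 777 = -32551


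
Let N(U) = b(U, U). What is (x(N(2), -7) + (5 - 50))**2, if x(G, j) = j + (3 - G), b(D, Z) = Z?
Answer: 2601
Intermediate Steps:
N(U) = U
x(G, j) = 3 + j - G
(x(N(2), -7) + (5 - 50))**2 = ((3 - 7 - 1*2) + (5 - 50))**2 = ((3 - 7 - 2) - 45)**2 = (-6 - 45)**2 = (-51)**2 = 2601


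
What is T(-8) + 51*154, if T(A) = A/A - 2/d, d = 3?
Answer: 23563/3 ≈ 7854.3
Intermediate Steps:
T(A) = 1/3 (T(A) = A/A - 2/3 = 1 - 2*1/3 = 1 - 2/3 = 1/3)
T(-8) + 51*154 = 1/3 + 51*154 = 1/3 + 7854 = 23563/3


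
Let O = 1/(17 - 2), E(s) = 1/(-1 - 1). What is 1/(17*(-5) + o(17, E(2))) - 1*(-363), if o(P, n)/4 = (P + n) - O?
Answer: 104892/289 ≈ 362.95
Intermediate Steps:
E(s) = -1/2 (E(s) = 1/(-2) = -1/2)
O = 1/15 ≈ 0.066667
o(P, n) = -4/15 + 4*P + 4*n (o(P, n) = 4*((P + n) - 1*1/15) = 4*((P + n) - 1/15) = 4*(-1/15 + P + n) = -4/15 + 4*P + 4*n)
1/(17*(-5) + o(17, E(2))) - 1*(-363) = 1/(17*(-5) + (-4/15 + 4*17 + 4*(-1/2))) - 1*(-363) = 1/(-85 + (-4/15 + 68 - 2)) + 363 = 1/(-85 + 986/15) + 363 = 1/(-289/15) + 363 = -15/289 + 363 = 104892/289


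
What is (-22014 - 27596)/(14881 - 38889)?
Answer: 24805/12004 ≈ 2.0664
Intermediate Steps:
(-22014 - 27596)/(14881 - 38889) = -49610/(-24008) = -49610*(-1/24008) = 24805/12004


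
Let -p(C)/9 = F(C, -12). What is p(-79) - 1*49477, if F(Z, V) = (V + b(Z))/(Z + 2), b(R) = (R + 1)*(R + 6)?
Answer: -3758591/77 ≈ -48813.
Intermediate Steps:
b(R) = (1 + R)*(6 + R)
F(Z, V) = (6 + V + Z² + 7*Z)/(2 + Z) (F(Z, V) = (V + (6 + Z² + 7*Z))/(Z + 2) = (6 + V + Z² + 7*Z)/(2 + Z))
p(C) = -9*(-6 + C² + 7*C)/(2 + C) (p(C) = -9*(6 - 12 + C² + 7*C)/(2 + C) = -9*(-6 + C² + 7*C)/(2 + C))
p(-79) - 1*49477 = 9*(6 - 1*(-79)² - 7*(-79))/(2 - 79) - 1*49477 = 9*(6 - 1*6241 + 553)/(-77) - 49477 = 9*(-1/77)*(6 - 6241 + 553) - 49477 = 9*(-1/77)*(-5682) - 49477 = 51138/77 - 49477 = -3758591/77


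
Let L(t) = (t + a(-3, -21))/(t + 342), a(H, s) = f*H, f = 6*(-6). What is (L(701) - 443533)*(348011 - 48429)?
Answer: -138587864482020/1043 ≈ -1.3287e+11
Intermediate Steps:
f = -36
a(H, s) = -36*H
L(t) = (108 + t)/(342 + t) (L(t) = (t - 36*(-3))/(t + 342) = (t + 108)/(342 + t) = (108 + t)/(342 + t))
(L(701) - 443533)*(348011 - 48429) = ((108 + 701)/(342 + 701) - 443533)*(348011 - 48429) = (809/1043 - 443533)*299582 = -462604110/1043*299582 = -138587864482020/1043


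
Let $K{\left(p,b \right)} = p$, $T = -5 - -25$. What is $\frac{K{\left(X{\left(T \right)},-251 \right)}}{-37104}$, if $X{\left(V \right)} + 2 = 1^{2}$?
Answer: $\frac{1}{37104} \approx 2.6951 \cdot 10^{-5}$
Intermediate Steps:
$T = 20$ ($T = -5 + 25 = 20$)
$X{\left(V \right)} = -1$ ($X{\left(V \right)} = -2 + 1^{2} = -2 + 1 = -1$)
$\frac{K{\left(X{\left(T \right)},-251 \right)}}{-37104} = - \frac{1}{-37104} = \left(-1\right) \left(- \frac{1}{37104}\right) = \frac{1}{37104}$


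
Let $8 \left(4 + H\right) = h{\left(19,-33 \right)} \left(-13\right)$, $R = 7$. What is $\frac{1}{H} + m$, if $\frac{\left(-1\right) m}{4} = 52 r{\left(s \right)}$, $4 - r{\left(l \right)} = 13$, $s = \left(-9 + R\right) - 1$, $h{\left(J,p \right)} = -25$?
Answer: $\frac{548504}{293} \approx 1872.0$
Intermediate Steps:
$s = -3$ ($s = \left(-9 + 7\right) - 1 = -2 - 1 = -3$)
$r{\left(l \right)} = -9$ ($r{\left(l \right)} = 4 - 13 = -9$)
$H = \frac{293}{8}$ ($H = -4 + \frac{\left(-25\right) \left(-13\right)}{8} = -4 + \frac{1}{8} \cdot 325 = -4 + \frac{325}{8} = \frac{293}{8} \approx 36.625$)
$m = 1872$ ($m = - 4 \cdot 52 \left(-9\right) = \left(-4\right) \left(-468\right) = 1872$)
$\frac{1}{H} + m = \frac{1}{\frac{293}{8}} + 1872 = \frac{8}{293} + 1872 = \frac{548504}{293}$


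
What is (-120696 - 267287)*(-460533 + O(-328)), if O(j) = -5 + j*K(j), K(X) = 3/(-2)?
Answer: 178490027218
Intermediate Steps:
K(X) = -3/2 (K(X) = 3*(-½) = -3/2)
O(j) = -5 - 3*j/2 (O(j) = -5 + j*(-3/2) = -5 - 3*j/2)
(-120696 - 267287)*(-460533 + O(-328)) = (-120696 - 267287)*(-460533 + (-5 - 3/2*(-328))) = -387983*(-460533 + (-5 + 492)) = -387983*(-460533 + 487) = -387983*(-460046) = 178490027218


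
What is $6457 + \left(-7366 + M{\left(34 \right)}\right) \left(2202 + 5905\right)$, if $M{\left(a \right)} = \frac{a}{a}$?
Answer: $-59701598$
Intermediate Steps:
$M{\left(a \right)} = 1$
$6457 + \left(-7366 + M{\left(34 \right)}\right) \left(2202 + 5905\right) = 6457 + \left(-7366 + 1\right) \left(2202 + 5905\right) = 6457 - 59708055 = -59701598$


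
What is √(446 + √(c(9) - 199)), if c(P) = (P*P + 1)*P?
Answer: √(446 + 7*√11) ≈ 21.661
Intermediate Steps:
c(P) = P*(1 + P²) (c(P) = (P² + 1)*P = (1 + P²)*P = P*(1 + P²))
√(446 + √(c(9) - 199)) = √(446 + √((9 + 9³) - 199)) = √(446 + √((9 + 729) - 199)) = √(446 + √(738 - 199)) = √(446 + √539) = √(446 + 7*√11)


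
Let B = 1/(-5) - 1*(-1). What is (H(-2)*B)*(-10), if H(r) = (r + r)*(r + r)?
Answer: -128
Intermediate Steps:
H(r) = 4*r² (H(r) = (2*r)*(2*r) = 4*r²)
B = ⅘ (B = -⅕ + 1 = ⅘ ≈ 0.80000)
(H(-2)*B)*(-10) = ((4*(-2)²)*(⅘))*(-10) = ((4*4)*(⅘))*(-10) = (16*(⅘))*(-10) = (64/5)*(-10) = -128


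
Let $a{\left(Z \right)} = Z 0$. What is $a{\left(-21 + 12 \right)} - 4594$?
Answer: $-4594$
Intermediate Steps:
$a{\left(Z \right)} = 0$
$a{\left(-21 + 12 \right)} - 4594 = 0 - 4594 = -4594$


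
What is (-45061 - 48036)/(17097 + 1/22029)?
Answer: -2050833813/376629814 ≈ -5.4452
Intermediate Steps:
(-45061 - 48036)/(17097 + 1/22029) = -93097/(17097 + 1/22029) = -93097/376629814/22029 = -93097*22029/376629814 = -2050833813/376629814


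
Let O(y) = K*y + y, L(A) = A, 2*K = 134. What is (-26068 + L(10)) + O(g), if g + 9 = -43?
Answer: -29594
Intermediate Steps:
K = 67 (K = (1/2)*134 = 67)
g = -52 (g = -9 - 43 = -52)
O(y) = 68*y (O(y) = 67*y + y = 68*y)
(-26068 + L(10)) + O(g) = (-26068 + 10) + 68*(-52) = -26058 - 3536 = -29594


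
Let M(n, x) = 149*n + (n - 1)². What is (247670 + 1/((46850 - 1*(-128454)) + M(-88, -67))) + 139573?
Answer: 65875068460/170113 ≈ 3.8724e+5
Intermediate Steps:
M(n, x) = (-1 + n)² + 149*n (M(n, x) = 149*n + (-1 + n)² = (-1 + n)² + 149*n)
(247670 + 1/((46850 - 1*(-128454)) + M(-88, -67))) + 139573 = (247670 + 1/((46850 - 1*(-128454)) + ((-1 - 88)² + 149*(-88)))) + 139573 = (247670 + 1/((46850 + 128454) + ((-89)² - 13112))) + 139573 = (247670 + 1/(175304 + (7921 - 13112))) + 139573 = (247670 + 1/(175304 - 5191)) + 139573 = (247670 + 1/170113) + 139573 = 42131886711/170113 + 139573 = 65875068460/170113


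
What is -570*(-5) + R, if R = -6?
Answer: 2844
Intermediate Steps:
-570*(-5) + R = -570*(-5) - 6 = -57*(-50) - 6 = 2850 - 6 = 2844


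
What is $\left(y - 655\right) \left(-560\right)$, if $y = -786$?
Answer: $806960$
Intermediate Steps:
$\left(y - 655\right) \left(-560\right) = \left(-786 - 655\right) \left(-560\right) = \left(-1441\right) \left(-560\right) = 806960$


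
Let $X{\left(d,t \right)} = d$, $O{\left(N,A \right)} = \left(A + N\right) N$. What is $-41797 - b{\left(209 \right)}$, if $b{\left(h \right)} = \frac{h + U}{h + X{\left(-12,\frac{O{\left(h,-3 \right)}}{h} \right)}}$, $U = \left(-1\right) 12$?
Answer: $-41798$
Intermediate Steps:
$O{\left(N,A \right)} = N \left(A + N\right)$
$U = -12$
$b{\left(h \right)} = 1$ ($b{\left(h \right)} = \frac{h - 12}{h - 12} = \frac{-12 + h}{-12 + h} = 1$)
$-41797 - b{\left(209 \right)} = -41797 - 1 = -41798$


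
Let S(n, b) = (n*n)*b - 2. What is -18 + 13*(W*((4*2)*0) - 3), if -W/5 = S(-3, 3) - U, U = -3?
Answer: -57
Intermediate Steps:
S(n, b) = -2 + b*n² (S(n, b) = n²*b - 2 = b*n² - 2 = -2 + b*n²)
W = -140 (W = -5*((-2 + 3*(-3)²) - 1*(-3)) = -5*((-2 + 3*9) + 3) = -5*((-2 + 27) + 3) = -5*(25 + 3) = -5*28 = -140)
-18 + 13*(W*((4*2)*0) - 3) = -18 + 13*(-140*4*2*0 - 3) = -18 + 13*(-1120*0 - 3) = -18 + 13*(-140*0 - 3) = -18 + 13*(0 - 3) = -18 + 13*(-3) = -18 - 39 = -57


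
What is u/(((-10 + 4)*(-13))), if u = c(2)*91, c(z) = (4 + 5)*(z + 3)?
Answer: 105/2 ≈ 52.500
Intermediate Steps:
c(z) = 27 + 9*z (c(z) = 9*(3 + z) = 27 + 9*z)
u = 4095 (u = (27 + 9*2)*91 = (27 + 18)*91 = 45*91 = 4095)
u/(((-10 + 4)*(-13))) = 4095/(((-10 + 4)*(-13))) = 4095/((-6*(-13))) = 4095/78 = 4095*(1/78) = 105/2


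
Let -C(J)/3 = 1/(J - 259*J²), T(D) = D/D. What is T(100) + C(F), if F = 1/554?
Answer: -920453/295 ≈ -3120.2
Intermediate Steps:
T(D) = 1
F = 1/554 ≈ 0.0018051
C(J) = -3/(J - 259*J²)
T(100) + C(F) = 1 + 3/((1/554)*(-1 + 259*(1/554))) = 1 + 3*554/(-1 + 259/554) = 1 + 3*554/(-295/554) = 1 + 3*554*(-554/295) = 1 - 920748/295 = -920453/295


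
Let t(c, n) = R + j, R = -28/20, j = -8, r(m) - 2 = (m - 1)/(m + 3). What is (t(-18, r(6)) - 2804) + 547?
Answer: -11332/5 ≈ -2266.4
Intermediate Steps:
r(m) = 2 + (-1 + m)/(3 + m) (r(m) = 2 + (m - 1)/(m + 3) = 2 + (-1 + m)/(3 + m))
R = -7/5 (R = -28*1/20 = -7/5 ≈ -1.4000)
t(c, n) = -47/5 (t(c, n) = -7/5 - 8 = -47/5)
(t(-18, r(6)) - 2804) + 547 = (-47/5 - 2804) + 547 = -14067/5 + 547 = -11332/5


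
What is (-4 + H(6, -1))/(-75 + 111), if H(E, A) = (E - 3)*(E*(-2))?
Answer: -10/9 ≈ -1.1111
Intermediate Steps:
H(E, A) = -2*E*(-3 + E) (H(E, A) = (-3 + E)*(-2*E) = -2*E*(-3 + E))
(-4 + H(6, -1))/(-75 + 111) = (-4 + 2*6*(3 - 1*6))/(-75 + 111) = (-4 + 2*6*(3 - 6))/36 = (-4 + 2*6*(-3))*(1/36) = (-4 - 36)*(1/36) = -40*1/36 = -10/9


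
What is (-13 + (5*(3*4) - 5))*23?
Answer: 966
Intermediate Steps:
(-13 + (5*(3*4) - 5))*23 = (-13 + (5*12 - 5))*23 = (-13 + (60 - 5))*23 = (-13 + 55)*23 = 42*23 = 966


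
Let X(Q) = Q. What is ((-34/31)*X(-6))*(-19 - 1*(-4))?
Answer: -3060/31 ≈ -98.710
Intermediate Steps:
((-34/31)*X(-6))*(-19 - 1*(-4)) = (-34/31*(-6))*(-19 - 1*(-4)) = (-34*1/31*(-6))*(-19 + 4) = -34/31*(-6)*(-15) = (204/31)*(-15) = -3060/31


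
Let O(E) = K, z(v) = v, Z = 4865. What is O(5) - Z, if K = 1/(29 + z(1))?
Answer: -145949/30 ≈ -4865.0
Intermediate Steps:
K = 1/30 (K = 1/(29 + 1) = 1/30 ≈ 0.033333)
O(E) = 1/30
O(5) - Z = 1/30 - 1*4865 = 1/30 - 4865 = -145949/30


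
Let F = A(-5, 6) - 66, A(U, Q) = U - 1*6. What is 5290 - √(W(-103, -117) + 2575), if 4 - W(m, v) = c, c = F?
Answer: 5290 - 4*√166 ≈ 5238.5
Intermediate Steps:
A(U, Q) = -6 + U (A(U, Q) = U - 6 = -6 + U)
F = -77 (F = (-6 - 5) - 66 = -11 - 66 = -77)
c = -77
W(m, v) = 81 (W(m, v) = 4 - 1*(-77) = 4 + 77 = 81)
5290 - √(W(-103, -117) + 2575) = 5290 - √(81 + 2575) = 5290 - √2656 = 5290 - 4*√166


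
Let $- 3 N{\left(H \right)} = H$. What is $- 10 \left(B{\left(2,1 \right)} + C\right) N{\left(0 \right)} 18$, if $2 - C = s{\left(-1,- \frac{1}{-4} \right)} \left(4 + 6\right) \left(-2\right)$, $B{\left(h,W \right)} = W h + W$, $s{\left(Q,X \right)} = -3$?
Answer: $0$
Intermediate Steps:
$N{\left(H \right)} = - \frac{H}{3}$
$B{\left(h,W \right)} = W + W h$
$C = -58$ ($C = 2 - - 3 \left(4 + 6\right) \left(-2\right) = 2 - - 3 \cdot 10 \left(-2\right) = 2 - \left(-3\right) \left(-20\right) = 2 - 60 = -58$)
$- 10 \left(B{\left(2,1 \right)} + C\right) N{\left(0 \right)} 18 = - 10 \left(1 \left(1 + 2\right) - 58\right) \left(\left(- \frac{1}{3}\right) 0\right) 18 = - 10 \left(1 \cdot 3 - 58\right) 0 \cdot 18 = - 10 \left(3 - 58\right) 0 \cdot 18 = - 10 \left(\left(-55\right) 0\right) 18 = \left(-10\right) 0 \cdot 18 = 0 \cdot 18 = 0$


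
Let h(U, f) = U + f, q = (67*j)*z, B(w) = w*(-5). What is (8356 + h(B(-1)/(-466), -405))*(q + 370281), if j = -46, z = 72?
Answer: 549760673697/466 ≈ 1.1797e+9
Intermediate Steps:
B(w) = -5*w
q = -221904 (q = (67*(-46))*72 = -3082*72 = -221904)
(8356 + h(B(-1)/(-466), -405))*(q + 370281) = (8356 + (-5*(-1)/(-466) - 405))*(-221904 + 370281) = (8356 + (5*(-1/466) - 405))*148377 = (8356 + (-5/466 - 405))*148377 = (8356 - 188735/466)*148377 = (3705161/466)*148377 = 549760673697/466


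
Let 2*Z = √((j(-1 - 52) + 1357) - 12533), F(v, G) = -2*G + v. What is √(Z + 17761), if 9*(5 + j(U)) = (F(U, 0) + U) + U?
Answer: √(159849 + 3*I*√25197)/3 ≈ 133.27 + 0.19851*I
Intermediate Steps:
F(v, G) = v - 2*G
j(U) = -5 + U/3 (j(U) = -5 + (((U - 2*0) + U) + U)/9 = -5 + (((U + 0) + U) + U)/9 = -5 + ((U + U) + U)/9 = -5 + (2*U + U)/9 = -5 + (3*U)/9 = -5 + U/3)
Z = I*√25197/3 (Z = √(((-5 + (-1 - 52)/3) + 1357) - 12533)/2 = √(((-5 + (⅓)*(-53)) + 1357) - 12533)/2 = √(((-5 - 53/3) + 1357) - 12533)/2 = √((-68/3 + 1357) - 12533)/2 = √(4003/3 - 12533)/2 = √(-33596/3)/2 = (2*I*√25197/3)/2 = I*√25197/3 ≈ 52.912*I)
√(Z + 17761) = √(I*√25197/3 + 17761) = √(17761 + I*√25197/3)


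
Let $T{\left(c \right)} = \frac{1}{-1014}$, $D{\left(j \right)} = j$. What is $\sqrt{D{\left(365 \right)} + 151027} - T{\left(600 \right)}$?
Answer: $\frac{1}{1014} + 4 \sqrt{9462} \approx 389.09$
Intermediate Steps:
$T{\left(c \right)} = - \frac{1}{1014}$
$\sqrt{D{\left(365 \right)} + 151027} - T{\left(600 \right)} = \sqrt{365 + 151027} - - \frac{1}{1014} = \sqrt{151392} + \frac{1}{1014} = 4 \sqrt{9462} + \frac{1}{1014} = \frac{1}{1014} + 4 \sqrt{9462}$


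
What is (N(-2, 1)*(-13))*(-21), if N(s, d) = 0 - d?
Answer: -273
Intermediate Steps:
N(s, d) = -d
(N(-2, 1)*(-13))*(-21) = (-1*1*(-13))*(-21) = -1*(-13)*(-21) = 13*(-21) = -273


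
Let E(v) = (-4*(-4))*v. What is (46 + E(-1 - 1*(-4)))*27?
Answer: 2538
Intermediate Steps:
E(v) = 16*v
(46 + E(-1 - 1*(-4)))*27 = (46 + 16*(-1 - 1*(-4)))*27 = (46 + 16*(-1 + 4))*27 = (46 + 16*3)*27 = (46 + 48)*27 = 94*27 = 2538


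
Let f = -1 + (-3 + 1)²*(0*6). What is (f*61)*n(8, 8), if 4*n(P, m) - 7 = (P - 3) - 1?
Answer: -671/4 ≈ -167.75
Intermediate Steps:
n(P, m) = ¾ + P/4 (n(P, m) = 7/4 + ((P - 3) - 1)/4 = 7/4 + ((-3 + P) - 1)/4 = 7/4 + (-4 + P)/4 = 7/4 + (-1 + P/4) = ¾ + P/4)
f = -1 (f = -1 + (-2)²*0 = -1 + 4*0 = -1 + 0 = -1)
(f*61)*n(8, 8) = (-1*61)*(¾ + (¼)*8) = -61*(¾ + 2) = -61*11/4 = -671/4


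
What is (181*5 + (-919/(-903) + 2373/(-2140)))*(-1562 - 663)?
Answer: -778155453745/386484 ≈ -2.0134e+6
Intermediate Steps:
(181*5 + (-919/(-903) + 2373/(-2140)))*(-1562 - 663) = (905 + (-919*(-1/903) + 2373*(-1/2140)))*(-2225) = (905 + (919/903 - 2373/2140))*(-2225) = (905 - 176159/1932420)*(-2225) = (1748663941/1932420)*(-2225) = -778155453745/386484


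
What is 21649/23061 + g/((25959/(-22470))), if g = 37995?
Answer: -386033579809/11738049 ≈ -32887.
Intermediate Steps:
21649/23061 + g/((25959/(-22470))) = 21649/23061 + 37995/((25959/(-22470))) = 21649*(1/23061) + 37995/((25959*(-1/22470))) = 21649/23061 + 37995/(-8653/7490) = 21649/23061 + 37995*(-7490/8653) = 21649/23061 - 16740150/509 = -386033579809/11738049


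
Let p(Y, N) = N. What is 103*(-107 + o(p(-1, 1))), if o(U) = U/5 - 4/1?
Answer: -57062/5 ≈ -11412.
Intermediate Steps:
o(U) = -4 + U/5 (o(U) = U*(1/5) - 4*1 = U/5 - 4 = -4 + U/5)
103*(-107 + o(p(-1, 1))) = 103*(-107 + (-4 + (1/5)*1)) = 103*(-107 + (-4 + 1/5)) = 103*(-107 - 19/5) = 103*(-554/5) = -57062/5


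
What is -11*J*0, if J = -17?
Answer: 0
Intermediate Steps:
-11*J*0 = -11*(-17)*0 = 187*0 = 0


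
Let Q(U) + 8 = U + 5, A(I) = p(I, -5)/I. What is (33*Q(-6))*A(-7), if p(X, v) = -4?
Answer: -1188/7 ≈ -169.71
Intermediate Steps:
A(I) = -4/I
Q(U) = -3 + U (Q(U) = -8 + (U + 5) = -8 + (5 + U) = -3 + U)
(33*Q(-6))*A(-7) = (33*(-3 - 6))*(-4/(-7)) = (33*(-9))*(-4*(-⅐)) = -297*4/7 = -1188/7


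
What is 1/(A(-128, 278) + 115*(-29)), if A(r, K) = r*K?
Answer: -1/38919 ≈ -2.5694e-5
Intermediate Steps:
A(r, K) = K*r
1/(A(-128, 278) + 115*(-29)) = 1/(278*(-128) + 115*(-29)) = 1/(-35584 - 3335) = 1/(-38919) = -1/38919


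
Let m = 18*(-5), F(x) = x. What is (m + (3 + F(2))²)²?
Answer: 4225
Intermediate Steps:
m = -90
(m + (3 + F(2))²)² = (-90 + (3 + 2)²)² = (-90 + 5²)² = (-90 + 25)² = (-65)² = 4225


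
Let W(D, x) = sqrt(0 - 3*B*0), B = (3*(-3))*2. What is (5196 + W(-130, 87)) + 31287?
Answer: 36483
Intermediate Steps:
B = -18 (B = -9*2 = -18)
W(D, x) = 0 (W(D, x) = sqrt(0 - 3*(-18)*0) = sqrt(0 + 54*0) = sqrt(0 + 0) = sqrt(0) = 0)
(5196 + W(-130, 87)) + 31287 = (5196 + 0) + 31287 = 5196 + 31287 = 36483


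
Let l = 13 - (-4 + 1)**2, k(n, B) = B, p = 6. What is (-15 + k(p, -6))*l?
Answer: -84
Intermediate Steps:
l = 4 (l = 13 - 1*(-3)**2 = 13 - 1*9 = 13 - 9 = 4)
(-15 + k(p, -6))*l = (-15 - 6)*4 = -21*4 = -84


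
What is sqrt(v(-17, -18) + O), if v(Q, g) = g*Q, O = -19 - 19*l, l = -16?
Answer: sqrt(591) ≈ 24.310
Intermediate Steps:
O = 285 (O = -19 - 19*(-16) = -19 + 304 = 285)
v(Q, g) = Q*g
sqrt(v(-17, -18) + O) = sqrt(-17*(-18) + 285) = sqrt(306 + 285) = sqrt(591)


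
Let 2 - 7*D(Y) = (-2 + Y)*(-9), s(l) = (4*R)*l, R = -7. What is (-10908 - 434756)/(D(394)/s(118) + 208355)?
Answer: -5153658496/2409415455 ≈ -2.1390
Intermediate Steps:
s(l) = -28*l (s(l) = (4*(-7))*l = -28*l)
D(Y) = -16/7 + 9*Y/7 (D(Y) = 2/7 - (-2 + Y)*(-9)/7 = 2/7 - (18 - 9*Y)/7 = 2/7 + (-18/7 + 9*Y/7) = -16/7 + 9*Y/7)
(-10908 - 434756)/(D(394)/s(118) + 208355) = (-10908 - 434756)/((-16/7 + (9/7)*394)/((-28*118)) + 208355) = -445664/((-16/7 + 3546/7)/(-3304) + 208355) = -445664/((3530/7)*(-1/3304) + 208355) = -445664/(-1765/11564 + 208355) = -445664/2409415455/11564 = -445664*11564/2409415455 = -5153658496/2409415455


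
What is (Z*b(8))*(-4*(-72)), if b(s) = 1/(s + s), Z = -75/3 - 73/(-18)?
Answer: -377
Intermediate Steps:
Z = -377/18 (Z = -75*1/3 - 73*(-1/18) = -25 + 73/18 = -377/18 ≈ -20.944)
b(s) = 1/(2*s)
(Z*b(8))*(-4*(-72)) = (-377/(36*8))*(-4*(-72)) = -377/(36*8)*288 = -377/18*1/16*288 = -377/288*288 = -377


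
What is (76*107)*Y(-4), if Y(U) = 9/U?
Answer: -18297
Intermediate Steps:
(76*107)*Y(-4) = (76*107)*(9/(-4)) = 8132*(9*(-1/4)) = 8132*(-9/4) = -18297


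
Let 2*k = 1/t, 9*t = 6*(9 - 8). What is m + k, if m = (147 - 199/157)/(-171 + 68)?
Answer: -43007/64684 ≈ -0.66488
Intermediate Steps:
t = ⅔ (t = (6*(9 - 8))/9 = (6*1)/9 = (⅑)*6 = ⅔ ≈ 0.66667)
m = -22880/16171 (m = (147 - 199*1/157)/(-103) = (147 - 199/157)*(-1/103) = (22880/157)*(-1/103) = -22880/16171 ≈ -1.4149)
k = ¾ (k = 1/(2*(⅔)) = (½)*(3/2) = ¾ ≈ 0.75000)
m + k = -22880/16171 + ¾ = -43007/64684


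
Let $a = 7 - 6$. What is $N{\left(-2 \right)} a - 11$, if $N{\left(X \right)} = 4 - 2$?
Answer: $-9$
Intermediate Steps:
$N{\left(X \right)} = 2$ ($N{\left(X \right)} = 4 - 2 = 2$)
$a = 1$ ($a = 7 - 6 = 1$)
$N{\left(-2 \right)} a - 11 = 2 \cdot 1 - 11 = 2 - 11 = -9$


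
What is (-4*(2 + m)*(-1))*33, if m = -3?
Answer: -132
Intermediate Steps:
(-4*(2 + m)*(-1))*33 = (-4*(2 - 3)*(-1))*33 = (-4*(-1)*(-1))*33 = (4*(-1))*33 = -4*33 = -132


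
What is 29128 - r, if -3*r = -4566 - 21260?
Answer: 61558/3 ≈ 20519.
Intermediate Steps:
r = 25826/3 (r = -(-4566 - 21260)/3 = -⅓*(-25826) = 25826/3 ≈ 8608.7)
29128 - r = 29128 - 1*25826/3 = 29128 - 25826/3 = 61558/3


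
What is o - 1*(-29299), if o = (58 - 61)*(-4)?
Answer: 29311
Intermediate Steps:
o = 12 (o = -3*(-4) = 12)
o - 1*(-29299) = 12 - 1*(-29299) = 12 + 29299 = 29311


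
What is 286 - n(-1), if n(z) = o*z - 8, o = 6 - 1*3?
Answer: 297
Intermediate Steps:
o = 3 (o = 6 - 3 = 3)
n(z) = -8 + 3*z (n(z) = 3*z - 8 = -8 + 3*z)
286 - n(-1) = 286 - (-8 + 3*(-1)) = 286 - (-8 - 3) = 286 - 1*(-11) = 286 + 11 = 297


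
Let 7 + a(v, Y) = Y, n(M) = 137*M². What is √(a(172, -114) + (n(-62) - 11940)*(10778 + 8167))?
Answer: √9750764039 ≈ 98746.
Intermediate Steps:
a(v, Y) = -7 + Y
√(a(172, -114) + (n(-62) - 11940)*(10778 + 8167)) = √((-7 - 114) + (137*(-62)² - 11940)*(10778 + 8167)) = √(-121 + (137*3844 - 11940)*18945) = √(-121 + (526628 - 11940)*18945) = √(-121 + 514688*18945) = √(-121 + 9750764160) = √9750764039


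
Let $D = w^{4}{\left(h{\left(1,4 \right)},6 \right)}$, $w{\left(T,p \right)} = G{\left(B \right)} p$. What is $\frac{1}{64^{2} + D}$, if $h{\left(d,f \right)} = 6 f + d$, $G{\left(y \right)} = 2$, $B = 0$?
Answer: $\frac{1}{24832} \approx 4.0271 \cdot 10^{-5}$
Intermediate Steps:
$h{\left(d,f \right)} = d + 6 f$
$w{\left(T,p \right)} = 2 p$
$D = 20736$ ($D = \left(2 \cdot 6\right)^{4} = 12^{4} = 20736$)
$\frac{1}{64^{2} + D} = \frac{1}{64^{2} + 20736} = \frac{1}{4096 + 20736} = \frac{1}{24832}$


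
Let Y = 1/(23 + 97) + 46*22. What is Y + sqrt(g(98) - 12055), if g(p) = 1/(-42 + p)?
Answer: 121441/120 + I*sqrt(9451106)/28 ≈ 1012.0 + 109.8*I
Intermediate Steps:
Y = 121441/120 (Y = 1/120 + 1012 = 121441/120 ≈ 1012.0)
Y + sqrt(g(98) - 12055) = 121441/120 + sqrt(1/(-42 + 98) - 12055) = 121441/120 + sqrt(1/56 - 12055) = 121441/120 + sqrt(-675079/56) = 121441/120 + I*sqrt(9451106)/28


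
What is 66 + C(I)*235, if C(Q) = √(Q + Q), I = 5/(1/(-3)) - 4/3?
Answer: 66 + 1645*I*√6/3 ≈ 66.0 + 1343.1*I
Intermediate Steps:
I = -49/3 (I = 5/(-⅓) - 4*⅓ = 5*(-3) - 4/3 = -15 - 4/3 = -49/3 ≈ -16.333)
C(Q) = √2*√Q (C(Q) = √(2*Q) = √2*√Q)
66 + C(I)*235 = 66 + (√2*√(-49/3))*235 = 66 + (√2*(7*I*√3/3))*235 = 66 + (7*I*√6/3)*235 = 66 + 1645*I*√6/3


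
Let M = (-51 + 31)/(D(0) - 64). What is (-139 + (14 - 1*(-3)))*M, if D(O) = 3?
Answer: -40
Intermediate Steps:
M = 20/61 (M = (-51 + 31)/(3 - 64) = -20/(-61) = -20*(-1/61) = 20/61 ≈ 0.32787)
(-139 + (14 - 1*(-3)))*M = (-139 + (14 - 1*(-3)))*(20/61) = (-139 + (14 + 3))*(20/61) = (-139 + 17)*(20/61) = -122*20/61 = -40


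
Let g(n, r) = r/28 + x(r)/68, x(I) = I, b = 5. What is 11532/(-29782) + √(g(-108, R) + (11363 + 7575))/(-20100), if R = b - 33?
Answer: -5766/14891 - √5472674/341700 ≈ -0.39406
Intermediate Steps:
R = -28 (R = 5 - 33 = -28)
g(n, r) = 6*r/119 (g(n, r) = r/28 + r/68 = 6*r/119)
11532/(-29782) + √(g(-108, R) + (11363 + 7575))/(-20100) = 11532/(-29782) + √((6/119)*(-28) + (11363 + 7575))/(-20100) = 11532*(-1/29782) + √(-24/17 + 18938)*(-1/20100) = -5766/14891 + √(321922/17)*(-1/20100) = -5766/14891 + (√5472674/17)*(-1/20100) = -5766/14891 - √5472674/341700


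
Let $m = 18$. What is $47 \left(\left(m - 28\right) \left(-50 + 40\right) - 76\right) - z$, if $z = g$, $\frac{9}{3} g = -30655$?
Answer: $\frac{34039}{3} \approx 11346.0$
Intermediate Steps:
$g = - \frac{30655}{3}$ ($g = \frac{1}{3} \left(-30655\right) = - \frac{30655}{3} \approx -10218.0$)
$z = - \frac{30655}{3} \approx -10218.0$
$47 \left(\left(m - 28\right) \left(-50 + 40\right) - 76\right) - z = 47 \left(\left(18 - 28\right) \left(-50 + 40\right) - 76\right) - - \frac{30655}{3} = 47 \left(\left(-10\right) \left(-10\right) - 76\right) + \frac{30655}{3} = 47 \left(100 - 76\right) + \frac{30655}{3} = 47 \cdot 24 + \frac{30655}{3} = 1128 + \frac{30655}{3} = \frac{34039}{3}$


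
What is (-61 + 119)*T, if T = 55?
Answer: 3190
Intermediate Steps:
(-61 + 119)*T = (-61 + 119)*55 = 58*55 = 3190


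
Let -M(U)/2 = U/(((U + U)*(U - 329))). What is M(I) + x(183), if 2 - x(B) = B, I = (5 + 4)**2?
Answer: -44887/248 ≈ -181.00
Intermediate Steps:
I = 81 (I = 9**2 = 81)
x(B) = 2 - B
M(U) = -1/(-329 + U) (M(U) = -2*U/((U + U)*(U - 329)) = -2*U/((2*U)*(-329 + U)) = -2*U/(2*U*(-329 + U)) = -2*U*1/(2*U*(-329 + U)) = -1/(-329 + U))
M(I) + x(183) = -1/(-329 + 81) + (2 - 1*183) = -1/(-248) + (2 - 183) = -1*(-1/248) - 181 = 1/248 - 181 = -44887/248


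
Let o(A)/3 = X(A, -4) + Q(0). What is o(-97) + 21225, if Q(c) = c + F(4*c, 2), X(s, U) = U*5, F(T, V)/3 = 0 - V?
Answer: 21147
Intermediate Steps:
F(T, V) = -3*V (F(T, V) = 3*(0 - V) = 3*(-V) = -3*V)
X(s, U) = 5*U
Q(c) = -6 + c (Q(c) = c - 3*2 = c - 6 = -6 + c)
o(A) = -78 (o(A) = 3*(5*(-4) + (-6 + 0)) = 3*(-20 - 6) = 3*(-26) = -78)
o(-97) + 21225 = -78 + 21225 = 21147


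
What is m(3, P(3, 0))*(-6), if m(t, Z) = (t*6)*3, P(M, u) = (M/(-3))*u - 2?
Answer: -324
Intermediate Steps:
P(M, u) = -2 - M*u/3 (P(M, u) = (-M/3)*u - 2 = -M*u/3 - 2 = -2 - M*u/3)
m(t, Z) = 18*t (m(t, Z) = (6*t)*3 = 18*t)
m(3, P(3, 0))*(-6) = (18*3)*(-6) = 54*(-6) = -324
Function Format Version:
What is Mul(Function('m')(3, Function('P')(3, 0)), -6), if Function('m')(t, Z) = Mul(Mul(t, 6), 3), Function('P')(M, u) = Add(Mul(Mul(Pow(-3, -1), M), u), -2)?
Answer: -324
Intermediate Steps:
Function('P')(M, u) = Add(-2, Mul(Rational(-1, 3), M, u)) (Function('P')(M, u) = Add(Mul(Mul(Rational(-1, 3), M), u), -2) = Add(Mul(Rational(-1, 3), M, u), -2) = Add(-2, Mul(Rational(-1, 3), M, u)))
Function('m')(t, Z) = Mul(18, t) (Function('m')(t, Z) = Mul(Mul(6, t), 3) = Mul(18, t))
Mul(Function('m')(3, Function('P')(3, 0)), -6) = Mul(Mul(18, 3), -6) = Mul(54, -6) = -324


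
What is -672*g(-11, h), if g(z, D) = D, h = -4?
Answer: 2688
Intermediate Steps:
-672*g(-11, h) = -672*(-4) = 2688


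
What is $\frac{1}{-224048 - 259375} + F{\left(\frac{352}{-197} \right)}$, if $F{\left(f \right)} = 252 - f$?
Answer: $\frac{24169216111}{95234331} \approx 253.79$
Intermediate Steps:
$\frac{1}{-224048 - 259375} + F{\left(\frac{352}{-197} \right)} = \frac{1}{-224048 - 259375} + \left(252 - \frac{352}{-197}\right) = \frac{1}{-483423} + \left(252 - 352 \left(- \frac{1}{197}\right)\right) = - \frac{1}{483423} + \left(252 - - \frac{352}{197}\right) = - \frac{1}{483423} + \left(252 + \frac{352}{197}\right) = - \frac{1}{483423} + \frac{49996}{197} = \frac{24169216111}{95234331}$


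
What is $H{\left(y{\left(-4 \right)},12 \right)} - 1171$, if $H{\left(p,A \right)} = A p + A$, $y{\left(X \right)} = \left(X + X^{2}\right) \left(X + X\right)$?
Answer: $-2311$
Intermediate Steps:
$y{\left(X \right)} = 2 X \left(X + X^{2}\right)$ ($y{\left(X \right)} = \left(X + X^{2}\right) 2 X = 2 X \left(X + X^{2}\right)$)
$H{\left(p,A \right)} = A + A p$
$H{\left(y{\left(-4 \right)},12 \right)} - 1171 = 12 \left(1 + 2 \left(-4\right)^{2} \left(1 - 4\right)\right) - 1171 = 12 \left(1 + 2 \cdot 16 \left(-3\right)\right) - 1171 = 12 \left(1 - 96\right) - 1171 = 12 \left(-95\right) - 1171 = -1140 - 1171 = -2311$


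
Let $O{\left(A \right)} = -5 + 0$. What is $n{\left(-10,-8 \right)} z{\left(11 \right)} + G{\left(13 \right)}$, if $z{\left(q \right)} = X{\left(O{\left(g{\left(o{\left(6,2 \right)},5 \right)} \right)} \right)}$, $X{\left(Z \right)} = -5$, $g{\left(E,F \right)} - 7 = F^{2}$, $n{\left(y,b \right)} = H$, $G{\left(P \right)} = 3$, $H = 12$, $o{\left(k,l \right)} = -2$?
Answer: $-57$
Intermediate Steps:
$n{\left(y,b \right)} = 12$
$g{\left(E,F \right)} = 7 + F^{2}$
$O{\left(A \right)} = -5$
$z{\left(q \right)} = -5$
$n{\left(-10,-8 \right)} z{\left(11 \right)} + G{\left(13 \right)} = 12 \left(-5\right) + 3 = -60 + 3 = -57$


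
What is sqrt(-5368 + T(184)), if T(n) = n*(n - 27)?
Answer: 28*sqrt(30) ≈ 153.36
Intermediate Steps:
T(n) = n*(-27 + n)
sqrt(-5368 + T(184)) = sqrt(-5368 + 184*(-27 + 184)) = sqrt(-5368 + 184*157) = sqrt(-5368 + 28888) = sqrt(23520) = 28*sqrt(30)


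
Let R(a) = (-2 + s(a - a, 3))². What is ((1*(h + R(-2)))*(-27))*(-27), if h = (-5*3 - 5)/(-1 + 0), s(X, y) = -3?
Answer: 32805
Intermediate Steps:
R(a) = 25 (R(a) = (-2 - 3)² = (-5)² = 25)
h = 20 (h = (-15 - 5)/(-1) = -20*(-1) = 20)
((1*(h + R(-2)))*(-27))*(-27) = ((1*(20 + 25))*(-27))*(-27) = ((1*45)*(-27))*(-27) = (45*(-27))*(-27) = -1215*(-27) = 32805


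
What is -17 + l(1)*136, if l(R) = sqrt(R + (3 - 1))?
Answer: -17 + 136*sqrt(3) ≈ 218.56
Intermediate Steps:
l(R) = sqrt(2 + R) (l(R) = sqrt(R + 2) = sqrt(2 + R))
-17 + l(1)*136 = -17 + sqrt(2 + 1)*136 = -17 + sqrt(3)*136 = -17 + 136*sqrt(3)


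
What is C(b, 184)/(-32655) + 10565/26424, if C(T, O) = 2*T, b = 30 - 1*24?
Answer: 114894329/287625240 ≈ 0.39946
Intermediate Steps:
b = 6 (b = 30 - 24 = 6)
C(b, 184)/(-32655) + 10565/26424 = (2*6)/(-32655) + 10565/26424 = 12*(-1/32655) + 10565*(1/26424) = -4/10885 + 10565/26424 = 114894329/287625240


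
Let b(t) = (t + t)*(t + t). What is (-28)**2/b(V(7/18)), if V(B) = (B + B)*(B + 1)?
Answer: 104976/625 ≈ 167.96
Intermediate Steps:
V(B) = 2*B*(1 + B) (V(B) = (2*B)*(1 + B) = 2*B*(1 + B))
b(t) = 4*t**2 (b(t) = (2*t)*(2*t) = 4*t**2)
(-28)**2/b(V(7/18)) = (-28)**2/((4*(2*(7/18)*(1 + 7/18))**2)) = 784/((4*(2*(7*(1/18))*(1 + 7*(1/18)))**2)) = 784/((4*(2*(7/18)*(1 + 7/18))**2)) = 784/((4*(2*(7/18)*(25/18))**2)) = 784/((4*(175/162)**2)) = 784/((4*(30625/26244))) = 784/(30625/6561) = 784*(6561/30625) = 104976/625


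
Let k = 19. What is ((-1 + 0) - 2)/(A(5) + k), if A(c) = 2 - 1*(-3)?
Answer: -1/8 ≈ -0.12500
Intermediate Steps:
A(c) = 5 (A(c) = 2 + 3 = 5)
((-1 + 0) - 2)/(A(5) + k) = ((-1 + 0) - 2)/(5 + 19) = (-1 - 2)/24 = -3*1/24 = -1/8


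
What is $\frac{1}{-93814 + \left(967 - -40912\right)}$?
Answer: $- \frac{1}{51935} \approx -1.9255 \cdot 10^{-5}$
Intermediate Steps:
$\frac{1}{-93814 + \left(967 - -40912\right)} = \frac{1}{-93814 + \left(967 + 40912\right)} = \frac{1}{-93814 + 41879} = \frac{1}{-51935} = - \frac{1}{51935}$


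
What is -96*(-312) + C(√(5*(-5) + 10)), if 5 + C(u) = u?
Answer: 29947 + I*√15 ≈ 29947.0 + 3.873*I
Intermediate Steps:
C(u) = -5 + u
-96*(-312) + C(√(5*(-5) + 10)) = -96*(-312) + (-5 + √(5*(-5) + 10)) = 29952 + (-5 + √(-25 + 10)) = 29952 + (-5 + √(-15)) = 29952 + (-5 + I*√15) = 29947 + I*√15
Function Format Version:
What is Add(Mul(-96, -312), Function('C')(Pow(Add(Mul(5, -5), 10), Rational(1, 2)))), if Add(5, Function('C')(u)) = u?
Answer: Add(29947, Mul(I, Pow(15, Rational(1, 2)))) ≈ Add(29947., Mul(3.8730, I))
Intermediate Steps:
Function('C')(u) = Add(-5, u)
Add(Mul(-96, -312), Function('C')(Pow(Add(Mul(5, -5), 10), Rational(1, 2)))) = Add(Mul(-96, -312), Add(-5, Pow(Add(Mul(5, -5), 10), Rational(1, 2)))) = Add(29952, Add(-5, Pow(Add(-25, 10), Rational(1, 2)))) = Add(29952, Add(-5, Pow(-15, Rational(1, 2)))) = Add(29952, Add(-5, Mul(I, Pow(15, Rational(1, 2))))) = Add(29947, Mul(I, Pow(15, Rational(1, 2))))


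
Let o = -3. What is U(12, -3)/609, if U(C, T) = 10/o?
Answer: -10/1827 ≈ -0.0054734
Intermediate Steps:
U(C, T) = -10/3 (U(C, T) = 10/(-3) = 10*(-1/3) = -10/3)
U(12, -3)/609 = -10/3/609 = -10/3*1/609 = -10/1827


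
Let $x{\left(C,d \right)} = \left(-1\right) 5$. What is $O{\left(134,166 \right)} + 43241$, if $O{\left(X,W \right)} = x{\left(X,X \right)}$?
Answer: $43236$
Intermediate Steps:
$x{\left(C,d \right)} = -5$
$O{\left(X,W \right)} = -5$
$O{\left(134,166 \right)} + 43241 = -5 + 43241 = 43236$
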